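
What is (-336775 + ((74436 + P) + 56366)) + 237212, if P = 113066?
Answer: 144305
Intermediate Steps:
(-336775 + ((74436 + P) + 56366)) + 237212 = (-336775 + ((74436 + 113066) + 56366)) + 237212 = (-336775 + (187502 + 56366)) + 237212 = (-336775 + 243868) + 237212 = -92907 + 237212 = 144305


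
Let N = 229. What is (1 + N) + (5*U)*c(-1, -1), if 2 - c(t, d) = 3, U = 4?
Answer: 210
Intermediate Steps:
c(t, d) = -1 (c(t, d) = 2 - 1*3 = 2 - 3 = -1)
(1 + N) + (5*U)*c(-1, -1) = (1 + 229) + (5*4)*(-1) = 230 + 20*(-1) = 230 - 20 = 210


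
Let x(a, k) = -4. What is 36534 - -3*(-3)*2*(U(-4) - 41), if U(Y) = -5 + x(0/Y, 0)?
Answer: 37434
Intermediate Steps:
U(Y) = -9 (U(Y) = -5 - 4 = -9)
36534 - -3*(-3)*2*(U(-4) - 41) = 36534 - -3*(-3)*2*(-9 - 41) = 36534 - 9*2*(-50) = 36534 - 18*(-50) = 36534 - 1*(-900) = 36534 + 900 = 37434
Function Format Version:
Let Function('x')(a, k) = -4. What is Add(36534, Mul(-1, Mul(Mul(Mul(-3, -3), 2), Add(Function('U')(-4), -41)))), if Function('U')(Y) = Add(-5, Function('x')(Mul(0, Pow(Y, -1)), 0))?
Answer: 37434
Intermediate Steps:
Function('U')(Y) = -9 (Function('U')(Y) = Add(-5, -4) = -9)
Add(36534, Mul(-1, Mul(Mul(Mul(-3, -3), 2), Add(Function('U')(-4), -41)))) = Add(36534, Mul(-1, Mul(Mul(Mul(-3, -3), 2), Add(-9, -41)))) = Add(36534, Mul(-1, Mul(Mul(9, 2), -50))) = Add(36534, Mul(-1, Mul(18, -50))) = Add(36534, Mul(-1, -900)) = Add(36534, 900) = 37434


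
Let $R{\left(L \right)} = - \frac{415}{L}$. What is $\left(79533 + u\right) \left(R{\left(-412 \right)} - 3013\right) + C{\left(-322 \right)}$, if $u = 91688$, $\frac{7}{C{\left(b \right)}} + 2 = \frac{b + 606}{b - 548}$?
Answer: $- \frac{13439053882692}{26059} \approx -5.1572 \cdot 10^{8}$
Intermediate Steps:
$C{\left(b \right)} = \frac{7}{-2 + \frac{606 + b}{-548 + b}}$ ($C{\left(b \right)} = \frac{7}{-2 + \frac{b + 606}{b - 548}} = \frac{7}{-2 + \frac{606 + b}{-548 + b}}$)
$\left(79533 + u\right) \left(R{\left(-412 \right)} - 3013\right) + C{\left(-322 \right)} = \left(79533 + 91688\right) \left(- \frac{415}{-412} - 3013\right) + \frac{7 \left(548 - -322\right)}{-1702 - 322} = 171221 \left(\left(-415\right) \left(- \frac{1}{412}\right) - 3013\right) + \frac{7 \left(548 + 322\right)}{-2024} = 171221 \left(\frac{415}{412} - 3013\right) + 7 \left(- \frac{1}{2024}\right) 870 = 171221 \left(- \frac{1240941}{412}\right) - \frac{3045}{1012} = - \frac{212475158961}{412} - \frac{3045}{1012} = - \frac{13439053882692}{26059}$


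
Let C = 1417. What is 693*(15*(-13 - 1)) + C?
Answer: -144113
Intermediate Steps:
693*(15*(-13 - 1)) + C = 693*(15*(-13 - 1)) + 1417 = 693*(15*(-14)) + 1417 = 693*(-210) + 1417 = -145530 + 1417 = -144113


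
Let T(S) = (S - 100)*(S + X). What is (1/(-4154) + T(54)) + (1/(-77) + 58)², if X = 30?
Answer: -12351638303/24629066 ≈ -501.51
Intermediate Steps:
T(S) = (-100 + S)*(30 + S) (T(S) = (S - 100)*(S + 30) = (-100 + S)*(30 + S))
(1/(-4154) + T(54)) + (1/(-77) + 58)² = (1/(-4154) + (-3000 + 54² - 70*54)) + (1/(-77) + 58)² = (-1/4154 + (-3000 + 2916 - 3780)) + (-1/77 + 58)² = (-1/4154 - 3864) + (4465/77)² = -16051057/4154 + 19936225/5929 = -12351638303/24629066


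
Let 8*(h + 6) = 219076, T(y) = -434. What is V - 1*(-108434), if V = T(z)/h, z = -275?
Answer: 5937519670/54757 ≈ 1.0843e+5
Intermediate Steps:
h = 54757/2 (h = -6 + (⅛)*219076 = -6 + 54769/2 = 54757/2 ≈ 27379.)
V = -868/54757 (V = -434/54757/2 = -434*2/54757 = -868/54757 ≈ -0.015852)
V - 1*(-108434) = -868/54757 - 1*(-108434) = -868/54757 + 108434 = 5937519670/54757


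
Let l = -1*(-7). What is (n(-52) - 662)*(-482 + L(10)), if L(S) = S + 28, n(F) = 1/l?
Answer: 2057052/7 ≈ 2.9386e+5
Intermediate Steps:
l = 7
n(F) = ⅐ (n(F) = 1/7 = ⅐)
L(S) = 28 + S
(n(-52) - 662)*(-482 + L(10)) = (⅐ - 662)*(-482 + (28 + 10)) = -4633*(-482 + 38)/7 = -4633/7*(-444) = 2057052/7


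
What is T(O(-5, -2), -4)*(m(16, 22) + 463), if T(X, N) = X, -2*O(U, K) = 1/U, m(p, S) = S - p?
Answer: 469/10 ≈ 46.900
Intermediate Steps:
O(U, K) = -1/(2*U)
T(O(-5, -2), -4)*(m(16, 22) + 463) = (-1/2/(-5))*((22 - 1*16) + 463) = (-1/2*(-1/5))*((22 - 16) + 463) = (6 + 463)/10 = (1/10)*469 = 469/10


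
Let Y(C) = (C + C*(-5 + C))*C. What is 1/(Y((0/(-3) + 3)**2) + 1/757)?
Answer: 757/306586 ≈ 0.0024691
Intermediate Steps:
Y(C) = C*(C + C*(-5 + C))
1/(Y((0/(-3) + 3)**2) + 1/757) = 1/(((0/(-3) + 3)**2)**2*(-4 + (0/(-3) + 3)**2) + 1/757) = 1/(((0*(-1/3) + 3)**2)**2*(-4 + (0*(-1/3) + 3)**2) + 1/757) = 1/(((0 + 3)**2)**2*(-4 + (0 + 3)**2) + 1/757) = 1/((3**2)**2*(-4 + 3**2) + 1/757) = 1/(9**2*(-4 + 9) + 1/757) = 1/(81*5 + 1/757) = 1/(405 + 1/757) = 1/(306586/757) = 757/306586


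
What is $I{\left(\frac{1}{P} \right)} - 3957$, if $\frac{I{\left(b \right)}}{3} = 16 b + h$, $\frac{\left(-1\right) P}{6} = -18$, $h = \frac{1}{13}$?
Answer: $- \frac{462890}{117} \approx -3956.3$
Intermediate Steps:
$h = \frac{1}{13} \approx 0.076923$
$P = 108$ ($P = \left(-6\right) \left(-18\right) = 108$)
$I{\left(b \right)} = \frac{3}{13} + 48 b$ ($I{\left(b \right)} = 3 \left(16 b + \frac{1}{13}\right) = 3 \left(\frac{1}{13} + 16 b\right) = \frac{3}{13} + 48 b$)
$I{\left(\frac{1}{P} \right)} - 3957 = \left(\frac{3}{13} + \frac{48}{108}\right) - 3957 = \left(\frac{3}{13} + 48 \cdot \frac{1}{108}\right) - 3957 = \left(\frac{3}{13} + \frac{4}{9}\right) - 3957 = \frac{79}{117} - 3957 = - \frac{462890}{117}$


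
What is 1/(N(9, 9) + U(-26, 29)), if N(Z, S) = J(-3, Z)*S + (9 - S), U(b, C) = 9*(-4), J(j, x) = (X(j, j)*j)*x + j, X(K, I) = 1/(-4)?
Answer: -4/9 ≈ -0.44444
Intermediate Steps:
X(K, I) = -¼
J(j, x) = j - j*x/4 (J(j, x) = (-j/4)*x + j = -j*x/4 + j = j - j*x/4)
U(b, C) = -36
N(Z, S) = 9 - S + S*(-3 + 3*Z/4) (N(Z, S) = ((¼)*(-3)*(4 - Z))*S + (9 - S) = (-3 + 3*Z/4)*S + (9 - S) = S*(-3 + 3*Z/4) + (9 - S) = 9 - S + S*(-3 + 3*Z/4))
1/(N(9, 9) + U(-26, 29)) = 1/((9 - 4*9 + (¾)*9*9) - 36) = 1/((9 - 36 + 243/4) - 36) = 1/(135/4 - 36) = 1/(-9/4) = -4/9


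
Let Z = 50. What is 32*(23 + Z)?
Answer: 2336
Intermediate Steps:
32*(23 + Z) = 32*(23 + 50) = 32*73 = 2336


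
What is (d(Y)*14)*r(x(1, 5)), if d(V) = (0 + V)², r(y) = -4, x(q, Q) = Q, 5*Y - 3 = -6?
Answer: -504/25 ≈ -20.160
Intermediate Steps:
Y = -⅗ (Y = ⅗ + (⅕)*(-6) = ⅗ - 6/5 = -⅗ ≈ -0.60000)
d(V) = V²
(d(Y)*14)*r(x(1, 5)) = ((-⅗)²*14)*(-4) = ((9/25)*14)*(-4) = (126/25)*(-4) = -504/25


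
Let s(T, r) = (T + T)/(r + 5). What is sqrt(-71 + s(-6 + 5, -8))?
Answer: I*sqrt(633)/3 ≈ 8.3865*I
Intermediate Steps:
s(T, r) = 2*T/(5 + r) (s(T, r) = (2*T)/(5 + r) = 2*T/(5 + r))
sqrt(-71 + s(-6 + 5, -8)) = sqrt(-71 + 2*(-6 + 5)/(5 - 8)) = sqrt(-71 + 2*(-1)/(-3)) = sqrt(-71 + 2*(-1)*(-1/3)) = sqrt(-71 + 2/3) = sqrt(-211/3) = I*sqrt(633)/3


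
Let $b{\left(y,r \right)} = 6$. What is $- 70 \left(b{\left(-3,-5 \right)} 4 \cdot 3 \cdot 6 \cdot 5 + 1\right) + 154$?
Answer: $-151116$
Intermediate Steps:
$- 70 \left(b{\left(-3,-5 \right)} 4 \cdot 3 \cdot 6 \cdot 5 + 1\right) + 154 = - 70 \left(6 \cdot 4 \cdot 3 \cdot 6 \cdot 5 + 1\right) + 154 = - 70 \left(6 \cdot 4 \cdot 18 \cdot 5 + 1\right) + 154 = - 70 \left(6 \cdot 72 \cdot 5 + 1\right) + 154 = - 70 \left(6 \cdot 360 + 1\right) + 154 = - 70 \left(2160 + 1\right) + 154 = \left(-70\right) 2161 + 154 = -151270 + 154 = -151116$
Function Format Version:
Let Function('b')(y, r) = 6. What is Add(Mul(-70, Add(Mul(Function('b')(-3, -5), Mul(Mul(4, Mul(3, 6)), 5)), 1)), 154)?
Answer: -151116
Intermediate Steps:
Add(Mul(-70, Add(Mul(Function('b')(-3, -5), Mul(Mul(4, Mul(3, 6)), 5)), 1)), 154) = Add(Mul(-70, Add(Mul(6, Mul(Mul(4, Mul(3, 6)), 5)), 1)), 154) = Add(Mul(-70, Add(Mul(6, Mul(Mul(4, 18), 5)), 1)), 154) = Add(Mul(-70, Add(Mul(6, Mul(72, 5)), 1)), 154) = Add(Mul(-70, Add(Mul(6, 360), 1)), 154) = Add(Mul(-70, Add(2160, 1)), 154) = Add(Mul(-70, 2161), 154) = Add(-151270, 154) = -151116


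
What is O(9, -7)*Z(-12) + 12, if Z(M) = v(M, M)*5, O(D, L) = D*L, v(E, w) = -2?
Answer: 642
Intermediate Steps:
Z(M) = -10 (Z(M) = -2*5 = -10)
O(9, -7)*Z(-12) + 12 = (9*(-7))*(-10) + 12 = -63*(-10) + 12 = 630 + 12 = 642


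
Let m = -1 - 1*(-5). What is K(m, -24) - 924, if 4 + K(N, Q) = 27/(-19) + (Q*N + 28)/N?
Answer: -17982/19 ≈ -946.42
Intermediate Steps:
m = 4 (m = -1 + 5 = 4)
K(N, Q) = -103/19 + (28 + N*Q)/N (K(N, Q) = -4 + (27/(-19) + (Q*N + 28)/N) = -4 + (27*(-1/19) + (N*Q + 28)/N) = -4 + (-27/19 + (28 + N*Q)/N) = -103/19 + (28 + N*Q)/N)
K(m, -24) - 924 = (-103/19 - 24 + 28/4) - 924 = (-103/19 - 24 + 28*(1/4)) - 924 = (-103/19 - 24 + 7) - 924 = -426/19 - 924 = -17982/19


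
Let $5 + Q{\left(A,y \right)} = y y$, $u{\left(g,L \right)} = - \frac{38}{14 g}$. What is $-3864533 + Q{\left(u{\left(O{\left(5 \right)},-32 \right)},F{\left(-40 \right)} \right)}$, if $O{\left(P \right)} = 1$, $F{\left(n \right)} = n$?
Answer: $-3862938$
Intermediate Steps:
$u{\left(g,L \right)} = - \frac{19}{7 g}$ ($u{\left(g,L \right)} = - 38 \frac{1}{14 g} = - \frac{19}{7 g}$)
$Q{\left(A,y \right)} = -5 + y^{2}$ ($Q{\left(A,y \right)} = -5 + y y = -5 + y^{2}$)
$-3864533 + Q{\left(u{\left(O{\left(5 \right)},-32 \right)},F{\left(-40 \right)} \right)} = -3864533 - \left(5 - \left(-40\right)^{2}\right) = -3864533 + \left(-5 + 1600\right) = -3864533 + 1595 = -3862938$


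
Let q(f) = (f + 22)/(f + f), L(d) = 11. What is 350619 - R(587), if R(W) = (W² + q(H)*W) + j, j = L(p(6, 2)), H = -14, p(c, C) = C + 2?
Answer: 43447/7 ≈ 6206.7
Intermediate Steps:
p(c, C) = 2 + C
j = 11
q(f) = (22 + f)/(2*f) (q(f) = (22 + f)/((2*f)) = (22 + f)*(1/(2*f)) = (22 + f)/(2*f))
R(W) = 11 + W² - 2*W/7 (R(W) = (W² + ((½)*(22 - 14)/(-14))*W) + 11 = (W² + ((½)*(-1/14)*8)*W) + 11 = (W² - 2*W/7) + 11 = 11 + W² - 2*W/7)
350619 - R(587) = 350619 - (11 + 587² - 2/7*587) = 350619 - (11 + 344569 - 1174/7) = 350619 - 1*2410886/7 = 350619 - 2410886/7 = 43447/7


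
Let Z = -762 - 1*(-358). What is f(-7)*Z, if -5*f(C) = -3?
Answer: -1212/5 ≈ -242.40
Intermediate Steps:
f(C) = ⅗ (f(C) = -⅕*(-3) = ⅗)
Z = -404 (Z = -762 + 358 = -404)
f(-7)*Z = (⅗)*(-404) = -1212/5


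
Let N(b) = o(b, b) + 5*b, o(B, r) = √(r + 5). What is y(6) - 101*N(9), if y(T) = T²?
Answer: -4509 - 101*√14 ≈ -4886.9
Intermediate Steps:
o(B, r) = √(5 + r)
N(b) = √(5 + b) + 5*b
y(6) - 101*N(9) = 6² - 101*(√(5 + 9) + 5*9) = 36 - 101*(√14 + 45) = 36 - 101*(45 + √14) = 36 + (-4545 - 101*√14) = -4509 - 101*√14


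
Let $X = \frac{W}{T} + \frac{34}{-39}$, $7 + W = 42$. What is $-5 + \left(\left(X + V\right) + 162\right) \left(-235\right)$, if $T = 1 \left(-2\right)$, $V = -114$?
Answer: $- \frac{543475}{78} \approx -6967.6$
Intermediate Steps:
$W = 35$ ($W = -7 + 42 = 35$)
$T = -2$
$X = - \frac{1433}{78}$ ($X = \frac{35}{-2} + \frac{34}{-39} = 35 \left(- \frac{1}{2}\right) + 34 \left(- \frac{1}{39}\right) = - \frac{35}{2} - \frac{34}{39} = - \frac{1433}{78} \approx -18.372$)
$-5 + \left(\left(X + V\right) + 162\right) \left(-235\right) = -5 + \left(\left(- \frac{1433}{78} - 114\right) + 162\right) \left(-235\right) = -5 + \left(- \frac{10325}{78} + 162\right) \left(-235\right) = -5 + \frac{2311}{78} \left(-235\right) = -5 - \frac{543085}{78} = - \frac{543475}{78}$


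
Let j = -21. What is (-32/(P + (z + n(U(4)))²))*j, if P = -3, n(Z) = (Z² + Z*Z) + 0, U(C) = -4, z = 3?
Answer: 336/611 ≈ 0.54992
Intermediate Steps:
n(Z) = 2*Z² (n(Z) = (Z² + Z²) + 0 = 2*Z² + 0 = 2*Z²)
(-32/(P + (z + n(U(4)))²))*j = (-32/(-3 + (3 + 2*(-4)²)²))*(-21) = (-32/(-3 + (3 + 2*16)²))*(-21) = (-32/(-3 + (3 + 32)²))*(-21) = (-32/(-3 + 35²))*(-21) = (-32/(-3 + 1225))*(-21) = (-32/1222)*(-21) = ((1/1222)*(-32))*(-21) = -16/611*(-21) = 336/611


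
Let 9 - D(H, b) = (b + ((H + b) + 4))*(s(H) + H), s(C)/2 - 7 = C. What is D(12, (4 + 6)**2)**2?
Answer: 116445681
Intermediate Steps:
s(C) = 14 + 2*C
D(H, b) = 9 - (14 + 3*H)*(4 + H + 2*b) (D(H, b) = 9 - (b + ((H + b) + 4))*((14 + 2*H) + H) = 9 - (b + (4 + H + b))*(14 + 3*H) = 9 - (4 + H + 2*b)*(14 + 3*H) = 9 - (14 + 3*H)*(4 + H + 2*b))
D(12, (4 + 6)**2)**2 = (-47 - 28*(4 + 6)**2 - 26*12 - 3*12**2 - 6*12*(4 + 6)**2)**2 = (-47 - 28*10**2 - 312 - 3*144 - 6*12*10**2)**2 = (-47 - 28*100 - 312 - 432 - 6*12*100)**2 = (-47 - 2800 - 312 - 432 - 7200)**2 = (-10791)**2 = 116445681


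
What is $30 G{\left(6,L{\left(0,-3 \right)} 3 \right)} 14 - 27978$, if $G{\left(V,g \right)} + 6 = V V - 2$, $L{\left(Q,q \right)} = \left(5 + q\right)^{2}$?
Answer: $-16218$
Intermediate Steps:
$G{\left(V,g \right)} = -8 + V^{2}$ ($G{\left(V,g \right)} = -6 + \left(V V - 2\right) = -6 + \left(V^{2} - 2\right) = -6 + \left(-2 + V^{2}\right) = -8 + V^{2}$)
$30 G{\left(6,L{\left(0,-3 \right)} 3 \right)} 14 - 27978 = 30 \left(-8 + 6^{2}\right) 14 - 27978 = 30 \left(-8 + 36\right) 14 - 27978 = 30 \cdot 28 \cdot 14 - 27978 = 840 \cdot 14 - 27978 = 11760 - 27978 = -16218$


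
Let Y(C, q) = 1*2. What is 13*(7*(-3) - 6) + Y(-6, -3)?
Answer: -349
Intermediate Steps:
Y(C, q) = 2
13*(7*(-3) - 6) + Y(-6, -3) = 13*(7*(-3) - 6) + 2 = 13*(-21 - 6) + 2 = 13*(-27) + 2 = -351 + 2 = -349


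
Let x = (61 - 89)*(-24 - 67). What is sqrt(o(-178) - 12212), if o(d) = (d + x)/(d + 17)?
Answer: I*sqrt(316928822)/161 ≈ 110.57*I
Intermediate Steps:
x = 2548 (x = -28*(-91) = 2548)
o(d) = (2548 + d)/(17 + d) (o(d) = (d + 2548)/(d + 17) = (2548 + d)/(17 + d))
sqrt(o(-178) - 12212) = sqrt((2548 - 178)/(17 - 178) - 12212) = sqrt(2370/(-161) - 12212) = sqrt(-1/161*2370 - 12212) = sqrt(-2370/161 - 12212) = sqrt(-1968502/161) = I*sqrt(316928822)/161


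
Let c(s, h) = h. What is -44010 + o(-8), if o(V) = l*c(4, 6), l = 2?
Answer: -43998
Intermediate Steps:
o(V) = 12 (o(V) = 2*6 = 12)
-44010 + o(-8) = -44010 + 12 = -43998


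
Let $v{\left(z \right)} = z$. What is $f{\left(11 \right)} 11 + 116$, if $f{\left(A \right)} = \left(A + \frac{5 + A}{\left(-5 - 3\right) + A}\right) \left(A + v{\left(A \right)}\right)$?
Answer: $\frac{12206}{3} \approx 4068.7$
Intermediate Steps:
$f{\left(A \right)} = 2 A \left(A + \frac{5 + A}{-8 + A}\right)$ ($f{\left(A \right)} = \left(A + \frac{5 + A}{\left(-5 - 3\right) + A}\right) \left(A + A\right) = \left(A + \frac{5 + A}{-8 + A}\right) 2 A = 2 A \left(A + \frac{5 + A}{-8 + A}\right)$)
$f{\left(11 \right)} 11 + 116 = 2 \cdot 11 \frac{1}{-8 + 11} \left(5 + 11^{2} - 77\right) 11 + 116 = 2 \cdot 11 \cdot \frac{1}{3} \left(5 + 121 - 77\right) 11 + 116 = 2 \cdot 11 \cdot \frac{1}{3} \cdot 49 \cdot 11 + 116 = \frac{1078}{3} \cdot 11 + 116 = \frac{11858}{3} + 116 = \frac{12206}{3}$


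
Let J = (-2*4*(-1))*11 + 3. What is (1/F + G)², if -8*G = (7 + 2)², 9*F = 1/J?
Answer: 41873841/64 ≈ 6.5428e+5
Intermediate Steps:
J = 91 (J = -8*(-1)*11 + 3 = 8*11 + 3 = 88 + 3 = 91)
F = 1/819 (F = (⅑)/91 = (⅑)*(1/91) = 1/819 ≈ 0.0012210)
G = -81/8 (G = -(7 + 2)²/8 = -⅛*9² = -⅛*81 = -81/8 ≈ -10.125)
(1/F + G)² = (1/(1/819) - 81/8)² = (819 - 81/8)² = (6471/8)² = 41873841/64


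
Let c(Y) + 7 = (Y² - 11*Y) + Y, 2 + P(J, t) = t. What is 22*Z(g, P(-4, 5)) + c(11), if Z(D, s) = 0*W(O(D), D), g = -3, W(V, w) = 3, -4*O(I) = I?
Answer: 4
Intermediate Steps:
O(I) = -I/4
P(J, t) = -2 + t
c(Y) = -7 + Y² - 10*Y (c(Y) = -7 + ((Y² - 11*Y) + Y) = -7 + (Y² - 10*Y) = -7 + Y² - 10*Y)
Z(D, s) = 0 (Z(D, s) = 0*3 = 0)
22*Z(g, P(-4, 5)) + c(11) = 22*0 + (-7 + 11² - 10*11) = 0 + (-7 + 121 - 110) = 0 + 4 = 4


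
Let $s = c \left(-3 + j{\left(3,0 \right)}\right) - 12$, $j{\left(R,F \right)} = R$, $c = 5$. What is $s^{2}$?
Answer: $144$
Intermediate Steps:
$s = -12$ ($s = 5 \left(-3 + 3\right) - 12 = 5 \cdot 0 - 12 = 0 - 12 = -12$)
$s^{2} = \left(-12\right)^{2} = 144$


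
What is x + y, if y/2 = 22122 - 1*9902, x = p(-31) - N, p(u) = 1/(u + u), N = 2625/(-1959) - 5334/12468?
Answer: 514070579535/21032477 ≈ 24442.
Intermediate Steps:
N = -2398767/1356934 (N = 2625*(-1/1959) - 5334*1/12468 = -875/653 - 889/2078 = -2398767/1356934 ≈ -1.7678)
p(u) = 1/(2*u)
x = 36841655/21032477 (x = (½)/(-31) - 1*(-2398767/1356934) = (½)*(-1/31) + 2398767/1356934 = -1/62 + 2398767/1356934 = 36841655/21032477 ≈ 1.7517)
y = 24440 (y = 2*(22122 - 1*9902) = 2*(22122 - 9902) = 2*12220 = 24440)
x + y = 36841655/21032477 + 24440 = 514070579535/21032477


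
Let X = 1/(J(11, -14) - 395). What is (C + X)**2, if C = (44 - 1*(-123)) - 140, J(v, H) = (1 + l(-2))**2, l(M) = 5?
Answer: 93934864/128881 ≈ 728.85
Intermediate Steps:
J(v, H) = 36 (J(v, H) = (1 + 5)**2 = 6**2 = 36)
C = 27 (C = (44 + 123) - 140 = 167 - 140 = 27)
X = -1/359 (X = 1/(36 - 395) = 1/(-359) = -1/359 ≈ -0.0027855)
(C + X)**2 = (27 - 1/359)**2 = (9692/359)**2 = 93934864/128881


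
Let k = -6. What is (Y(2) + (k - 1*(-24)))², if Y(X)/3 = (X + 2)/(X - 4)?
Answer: 144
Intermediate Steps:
Y(X) = 3*(2 + X)/(-4 + X) (Y(X) = 3*((X + 2)/(X - 4)) = 3*((2 + X)/(-4 + X)) = 3*(2 + X)/(-4 + X))
(Y(2) + (k - 1*(-24)))² = (3*(2 + 2)/(-4 + 2) + (-6 - 1*(-24)))² = (3*4/(-2) + (-6 + 24))² = (3*(-½)*4 + 18)² = (-6 + 18)² = 12² = 144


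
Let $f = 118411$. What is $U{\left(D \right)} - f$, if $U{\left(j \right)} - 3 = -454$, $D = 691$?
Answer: $-118862$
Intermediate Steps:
$U{\left(j \right)} = -451$ ($U{\left(j \right)} = 3 - 454 = -451$)
$U{\left(D \right)} - f = -451 - 118411 = -118862$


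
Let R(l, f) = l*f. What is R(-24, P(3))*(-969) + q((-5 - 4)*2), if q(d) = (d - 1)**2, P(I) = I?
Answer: 70129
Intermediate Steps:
q(d) = (-1 + d)**2
R(l, f) = f*l
R(-24, P(3))*(-969) + q((-5 - 4)*2) = (3*(-24))*(-969) + (-1 + (-5 - 4)*2)**2 = -72*(-969) + (-1 - 9*2)**2 = 69768 + (-1 - 18)**2 = 69768 + (-19)**2 = 69768 + 361 = 70129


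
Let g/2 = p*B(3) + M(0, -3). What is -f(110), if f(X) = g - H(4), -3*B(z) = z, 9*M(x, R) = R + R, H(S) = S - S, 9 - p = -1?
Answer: 64/3 ≈ 21.333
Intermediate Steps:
p = 10 (p = 9 - 1*(-1) = 9 + 1 = 10)
H(S) = 0
M(x, R) = 2*R/9 (M(x, R) = (R + R)/9 = (2*R)/9 = 2*R/9)
B(z) = -z/3
g = -64/3 (g = 2*(10*(-⅓*3) + (2/9)*(-3)) = 2*(10*(-1) - ⅔) = 2*(-10 - ⅔) = 2*(-32/3) = -64/3 ≈ -21.333)
f(X) = -64/3 (f(X) = -64/3 - 1*0 = -64/3 + 0 = -64/3)
-f(110) = -1*(-64/3) = 64/3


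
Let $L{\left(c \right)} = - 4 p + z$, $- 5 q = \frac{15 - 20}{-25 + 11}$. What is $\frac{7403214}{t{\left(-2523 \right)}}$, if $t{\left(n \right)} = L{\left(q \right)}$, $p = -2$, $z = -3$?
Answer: $\frac{7403214}{5} \approx 1.4806 \cdot 10^{6}$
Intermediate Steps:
$q = - \frac{1}{14}$ ($q = - \frac{\left(15 - 20\right) \frac{1}{-25 + 11}}{5} = - \frac{\left(-5\right) \frac{1}{-14}}{5} = - \frac{\left(-5\right) \left(- \frac{1}{14}\right)}{5} = \left(- \frac{1}{5}\right) \frac{5}{14} = - \frac{1}{14} \approx -0.071429$)
$L{\left(c \right)} = 5$ ($L{\left(c \right)} = \left(-4\right) \left(-2\right) - 3 = 8 - 3 = 5$)
$t{\left(n \right)} = 5$
$\frac{7403214}{t{\left(-2523 \right)}} = \frac{7403214}{5}$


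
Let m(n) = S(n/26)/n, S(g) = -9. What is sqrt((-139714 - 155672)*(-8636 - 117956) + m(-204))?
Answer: sqrt(43226891215923)/34 ≈ 1.9337e+5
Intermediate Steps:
m(n) = -9/n
sqrt((-139714 - 155672)*(-8636 - 117956) + m(-204)) = sqrt((-139714 - 155672)*(-8636 - 117956) - 9/(-204)) = sqrt(-295386*(-126592) - 9*(-1/204)) = sqrt(37393504512 + 3/68) = sqrt(2542758306819/68) = sqrt(43226891215923)/34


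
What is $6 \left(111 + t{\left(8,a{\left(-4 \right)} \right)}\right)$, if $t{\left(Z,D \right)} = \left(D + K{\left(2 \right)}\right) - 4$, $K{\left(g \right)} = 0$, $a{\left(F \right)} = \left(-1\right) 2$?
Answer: $630$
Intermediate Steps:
$a{\left(F \right)} = -2$
$t{\left(Z,D \right)} = -4 + D$ ($t{\left(Z,D \right)} = \left(D + 0\right) - 4 = D - 4 = -4 + D$)
$6 \left(111 + t{\left(8,a{\left(-4 \right)} \right)}\right) = 6 \left(111 - 6\right) = 6 \cdot 105 = 630$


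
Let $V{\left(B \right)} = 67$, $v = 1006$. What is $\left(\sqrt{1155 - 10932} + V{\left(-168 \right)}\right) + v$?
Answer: $1073 + i \sqrt{9777} \approx 1073.0 + 98.879 i$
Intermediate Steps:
$\left(\sqrt{1155 - 10932} + V{\left(-168 \right)}\right) + v = \left(\sqrt{1155 - 10932} + 67\right) + 1006 = \left(\sqrt{-9777} + 67\right) + 1006 = \left(i \sqrt{9777} + 67\right) + 1006 = \left(67 + i \sqrt{9777}\right) + 1006 = 1073 + i \sqrt{9777}$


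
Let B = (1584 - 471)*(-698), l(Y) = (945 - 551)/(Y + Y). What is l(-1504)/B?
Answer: 197/1168418496 ≈ 1.6860e-7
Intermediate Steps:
l(Y) = 197/Y (l(Y) = 394/((2*Y)) = 394*(1/(2*Y)) = 197/Y)
B = -776874 (B = 1113*(-698) = -776874)
l(-1504)/B = (197/(-1504))/(-776874) = (197*(-1/1504))*(-1/776874) = -197/1504*(-1/776874) = 197/1168418496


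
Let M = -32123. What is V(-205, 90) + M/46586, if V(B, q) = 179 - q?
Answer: 4114031/46586 ≈ 88.310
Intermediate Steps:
V(-205, 90) + M/46586 = (179 - 1*90) - 32123/46586 = (179 - 90) - 32123*1/46586 = 89 - 32123/46586 = 4114031/46586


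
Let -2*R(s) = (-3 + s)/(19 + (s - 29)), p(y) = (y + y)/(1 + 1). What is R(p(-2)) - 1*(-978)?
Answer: 23467/24 ≈ 977.79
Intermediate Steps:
p(y) = y (p(y) = (2*y)/2 = (2*y)*(1/2) = y)
R(s) = -(-3 + s)/(2*(-10 + s)) (R(s) = -(-3 + s)/(2*(19 + (s - 29))) = -(-3 + s)/(2*(19 + (-29 + s))) = -(-3 + s)/(2*(-10 + s)))
R(p(-2)) - 1*(-978) = (3 - 1*(-2))/(2*(-10 - 2)) - 1*(-978) = (1/2)*(3 + 2)/(-12) + 978 = (1/2)*(-1/12)*5 + 978 = -5/24 + 978 = 23467/24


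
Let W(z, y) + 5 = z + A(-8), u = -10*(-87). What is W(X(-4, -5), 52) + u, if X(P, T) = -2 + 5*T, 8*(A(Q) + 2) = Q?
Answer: 835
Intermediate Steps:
A(Q) = -2 + Q/8
u = 870
W(z, y) = -8 + z (W(z, y) = -5 + (z + (-2 + (⅛)*(-8))) = -5 + (z + (-2 - 1)) = -5 + (z - 3) = -5 + (-3 + z) = -8 + z)
W(X(-4, -5), 52) + u = (-8 + (-2 + 5*(-5))) + 870 = (-8 + (-2 - 25)) + 870 = (-8 - 27) + 870 = -35 + 870 = 835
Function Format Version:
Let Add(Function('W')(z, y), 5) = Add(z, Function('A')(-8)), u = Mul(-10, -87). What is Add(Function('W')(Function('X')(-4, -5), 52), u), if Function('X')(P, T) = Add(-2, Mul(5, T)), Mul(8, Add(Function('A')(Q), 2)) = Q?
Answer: 835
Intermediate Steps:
Function('A')(Q) = Add(-2, Mul(Rational(1, 8), Q))
u = 870
Function('W')(z, y) = Add(-8, z) (Function('W')(z, y) = Add(-5, Add(z, Add(-2, Mul(Rational(1, 8), -8)))) = Add(-5, Add(z, Add(-2, -1))) = Add(-5, Add(z, -3)) = Add(-5, Add(-3, z)) = Add(-8, z))
Add(Function('W')(Function('X')(-4, -5), 52), u) = Add(Add(-8, Add(-2, Mul(5, -5))), 870) = Add(Add(-8, Add(-2, -25)), 870) = Add(Add(-8, -27), 870) = Add(-35, 870) = 835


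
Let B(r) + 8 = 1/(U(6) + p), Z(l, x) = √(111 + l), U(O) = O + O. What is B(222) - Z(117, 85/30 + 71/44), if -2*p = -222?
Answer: -983/123 - 2*√57 ≈ -23.092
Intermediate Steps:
U(O) = 2*O
p = 111 (p = -½*(-222) = 111)
B(r) = -983/123 (B(r) = -8 + 1/(2*6 + 111) = -8 + 1/(12 + 111) = -8 + 1/123 = -983/123)
B(222) - Z(117, 85/30 + 71/44) = -983/123 - √(111 + 117) = -983/123 - √228 = -983/123 - 2*√57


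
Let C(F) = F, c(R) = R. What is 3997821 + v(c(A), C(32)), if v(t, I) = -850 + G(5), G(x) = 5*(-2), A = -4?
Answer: 3996961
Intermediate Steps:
G(x) = -10
v(t, I) = -860 (v(t, I) = -850 - 10 = -860)
3997821 + v(c(A), C(32)) = 3997821 - 860 = 3996961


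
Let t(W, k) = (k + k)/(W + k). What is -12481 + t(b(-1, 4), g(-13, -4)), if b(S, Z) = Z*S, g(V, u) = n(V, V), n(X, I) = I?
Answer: -212151/17 ≈ -12479.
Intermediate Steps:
g(V, u) = V
b(S, Z) = S*Z
t(W, k) = 2*k/(W + k) (t(W, k) = (2*k)/(W + k) = 2*k/(W + k))
-12481 + t(b(-1, 4), g(-13, -4)) = -12481 + 2*(-13)/(-1*4 - 13) = -12481 + 2*(-13)/(-4 - 13) = -12481 + 2*(-13)/(-17) = -12481 + 2*(-13)*(-1/17) = -12481 + 26/17 = -212151/17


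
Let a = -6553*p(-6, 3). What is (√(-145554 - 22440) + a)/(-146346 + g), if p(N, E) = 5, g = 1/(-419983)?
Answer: 13760742995/61462832119 - 3779847*I*√2074/61462832119 ≈ 0.22389 - 0.0028007*I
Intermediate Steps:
g = -1/419983 ≈ -2.3810e-6
a = -32765 (a = -6553*5 = -32765)
(√(-145554 - 22440) + a)/(-146346 + g) = (√(-145554 - 22440) - 32765)/(-146346 - 1/419983) = (√(-167994) - 32765)/(-61462832119/419983) = (9*I*√2074 - 32765)*(-419983/61462832119) = (-32765 + 9*I*√2074)*(-419983/61462832119) = 13760742995/61462832119 - 3779847*I*√2074/61462832119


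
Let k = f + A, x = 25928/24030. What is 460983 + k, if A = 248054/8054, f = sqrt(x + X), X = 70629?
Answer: 1856502568/4027 + sqrt(1132908232665)/4005 ≈ 4.6128e+5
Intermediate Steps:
x = 12964/12015 (x = 25928*(1/24030) = 12964/12015 ≈ 1.0790)
f = sqrt(1132908232665)/4005 (f = sqrt(12964/12015 + 70629) = sqrt(848620399/12015) = sqrt(1132908232665)/4005 ≈ 265.76)
A = 124027/4027 (A = 248054*(1/8054) = 124027/4027 ≈ 30.799)
k = 124027/4027 + sqrt(1132908232665)/4005 (k = sqrt(1132908232665)/4005 + 124027/4027 = 124027/4027 + sqrt(1132908232665)/4005 ≈ 296.56)
460983 + k = 460983 + (124027/4027 + sqrt(1132908232665)/4005) = 1856502568/4027 + sqrt(1132908232665)/4005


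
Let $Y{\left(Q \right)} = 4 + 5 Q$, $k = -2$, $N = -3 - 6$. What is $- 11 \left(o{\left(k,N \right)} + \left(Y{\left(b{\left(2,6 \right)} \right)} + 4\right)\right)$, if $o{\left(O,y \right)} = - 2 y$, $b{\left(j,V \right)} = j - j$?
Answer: $-286$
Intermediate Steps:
$N = -9$ ($N = -3 - 6 = -9$)
$b{\left(j,V \right)} = 0$
$- 11 \left(o{\left(k,N \right)} + \left(Y{\left(b{\left(2,6 \right)} \right)} + 4\right)\right) = - 11 \left(\left(-2\right) \left(-9\right) + \left(\left(4 + 5 \cdot 0\right) + 4\right)\right) = - 11 \left(18 + \left(\left(4 + 0\right) + 4\right)\right) = - 11 \left(18 + \left(4 + 4\right)\right) = - 11 \left(18 + 8\right) = \left(-11\right) 26 = -286$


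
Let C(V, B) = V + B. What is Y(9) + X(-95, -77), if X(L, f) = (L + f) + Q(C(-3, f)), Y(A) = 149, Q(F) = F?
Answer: -103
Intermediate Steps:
C(V, B) = B + V
X(L, f) = -3 + L + 2*f (X(L, f) = (L + f) + (f - 3) = (L + f) + (-3 + f) = -3 + L + 2*f)
Y(9) + X(-95, -77) = 149 + (-3 - 95 + 2*(-77)) = 149 + (-3 - 95 - 154) = 149 - 252 = -103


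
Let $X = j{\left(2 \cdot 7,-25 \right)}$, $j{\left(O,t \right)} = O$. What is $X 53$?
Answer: $742$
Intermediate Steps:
$X = 14$ ($X = 2 \cdot 7 = 14$)
$X 53 = 14 \cdot 53 = 742$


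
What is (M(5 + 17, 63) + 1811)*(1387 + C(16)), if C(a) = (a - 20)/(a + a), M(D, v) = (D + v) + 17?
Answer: 21224735/8 ≈ 2.6531e+6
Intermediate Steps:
M(D, v) = 17 + D + v
C(a) = (-20 + a)/(2*a) (C(a) = (-20 + a)/((2*a)) = (-20 + a)*(1/(2*a)) = (-20 + a)/(2*a))
(M(5 + 17, 63) + 1811)*(1387 + C(16)) = ((17 + (5 + 17) + 63) + 1811)*(1387 + (1/2)*(-20 + 16)/16) = ((17 + 22 + 63) + 1811)*(1387 + (1/2)*(1/16)*(-4)) = (102 + 1811)*(1387 - 1/8) = 1913*(11095/8) = 21224735/8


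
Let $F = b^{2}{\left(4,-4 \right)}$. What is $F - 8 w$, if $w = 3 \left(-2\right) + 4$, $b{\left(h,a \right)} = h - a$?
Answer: $80$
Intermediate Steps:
$F = 64$ ($F = \left(4 - -4\right)^{2} = \left(4 + 4\right)^{2} = 8^{2} = 64$)
$w = -2$ ($w = -6 + 4 = -2$)
$F - 8 w = 64 - -16 = 64 + 16 = 80$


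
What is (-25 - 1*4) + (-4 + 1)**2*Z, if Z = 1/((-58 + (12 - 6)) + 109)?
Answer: -548/19 ≈ -28.842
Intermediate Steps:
Z = 1/57 (Z = 1/((-58 + 6) + 109) = 1/(-52 + 109) = 1/57 ≈ 0.017544)
(-25 - 1*4) + (-4 + 1)**2*Z = (-25 - 1*4) + (-4 + 1)**2*(1/57) = (-25 - 4) + (-3)**2*(1/57) = -29 + 9*(1/57) = -29 + 3/19 = -548/19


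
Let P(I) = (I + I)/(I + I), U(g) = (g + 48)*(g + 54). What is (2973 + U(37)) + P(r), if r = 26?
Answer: 10709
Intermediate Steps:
U(g) = (48 + g)*(54 + g)
P(I) = 1 (P(I) = (2*I)/((2*I)) = (2*I)*(1/(2*I)) = 1)
(2973 + U(37)) + P(r) = (2973 + (2592 + 37² + 102*37)) + 1 = (2973 + (2592 + 1369 + 3774)) + 1 = (2973 + 7735) + 1 = 10708 + 1 = 10709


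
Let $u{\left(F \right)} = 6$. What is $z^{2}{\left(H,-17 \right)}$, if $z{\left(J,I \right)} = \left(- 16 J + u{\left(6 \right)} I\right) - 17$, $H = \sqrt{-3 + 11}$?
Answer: $16209 + 7616 \sqrt{2} \approx 26980.0$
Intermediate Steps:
$H = 2 \sqrt{2}$ ($H = \sqrt{8} = 2 \sqrt{2} \approx 2.8284$)
$z{\left(J,I \right)} = -17 - 16 J + 6 I$ ($z{\left(J,I \right)} = \left(- 16 J + 6 I\right) - 17 = -17 - 16 J + 6 I$)
$z^{2}{\left(H,-17 \right)} = \left(-17 - 16 \cdot 2 \sqrt{2} + 6 \left(-17\right)\right)^{2} = \left(-17 - 32 \sqrt{2} - 102\right)^{2} = \left(-119 - 32 \sqrt{2}\right)^{2}$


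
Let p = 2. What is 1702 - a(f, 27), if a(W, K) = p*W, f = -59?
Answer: 1820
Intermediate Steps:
a(W, K) = 2*W
1702 - a(f, 27) = 1702 - 2*(-59) = 1702 - 1*(-118) = 1702 + 118 = 1820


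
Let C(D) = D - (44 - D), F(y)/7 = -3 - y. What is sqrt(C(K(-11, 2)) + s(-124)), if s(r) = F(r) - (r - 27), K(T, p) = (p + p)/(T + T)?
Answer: sqrt(115390)/11 ≈ 30.881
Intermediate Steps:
F(y) = -21 - 7*y (F(y) = 7*(-3 - y) = -21 - 7*y)
K(T, p) = p/T (K(T, p) = (2*p)/((2*T)) = (2*p)*(1/(2*T)) = p/T)
s(r) = 6 - 8*r (s(r) = (-21 - 7*r) - (r - 27) = (-21 - 7*r) - (-27 + r) = (-21 - 7*r) + (27 - r) = 6 - 8*r)
C(D) = -44 + 2*D (C(D) = D + (-44 + D) = -44 + 2*D)
sqrt(C(K(-11, 2)) + s(-124)) = sqrt((-44 + 2*(2/(-11))) + (6 - 8*(-124))) = sqrt((-44 + 2*(2*(-1/11))) + (6 + 992)) = sqrt((-44 + 2*(-2/11)) + 998) = sqrt((-44 - 4/11) + 998) = sqrt(-488/11 + 998) = sqrt(10490/11) = sqrt(115390)/11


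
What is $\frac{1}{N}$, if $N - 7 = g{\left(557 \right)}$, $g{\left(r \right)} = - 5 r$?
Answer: $- \frac{1}{2778} \approx -0.00035997$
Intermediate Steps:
$N = -2778$ ($N = 7 - 2785 = -2778$)
$\frac{1}{N} = \frac{1}{-2778} = - \frac{1}{2778}$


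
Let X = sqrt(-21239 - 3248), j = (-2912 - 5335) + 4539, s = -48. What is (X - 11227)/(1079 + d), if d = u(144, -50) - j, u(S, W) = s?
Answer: -11227/4739 + I*sqrt(24487)/4739 ≈ -2.3691 + 0.03302*I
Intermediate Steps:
u(S, W) = -48
j = -3708 (j = -8247 + 4539 = -3708)
X = I*sqrt(24487) (X = sqrt(-24487) = I*sqrt(24487) ≈ 156.48*I)
d = 3660 (d = -48 - 1*(-3708) = -48 + 3708 = 3660)
(X - 11227)/(1079 + d) = (I*sqrt(24487) - 11227)/(1079 + 3660) = (-11227 + I*sqrt(24487))/4739 = (-11227 + I*sqrt(24487))*(1/4739) = -11227/4739 + I*sqrt(24487)/4739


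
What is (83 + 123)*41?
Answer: 8446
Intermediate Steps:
(83 + 123)*41 = 206*41 = 8446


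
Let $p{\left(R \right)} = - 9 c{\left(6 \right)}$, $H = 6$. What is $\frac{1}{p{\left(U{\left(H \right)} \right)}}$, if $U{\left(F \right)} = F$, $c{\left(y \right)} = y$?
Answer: $- \frac{1}{54} \approx -0.018519$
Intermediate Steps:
$p{\left(R \right)} = -54$ ($p{\left(R \right)} = \left(-9\right) 6 = -54$)
$\frac{1}{p{\left(U{\left(H \right)} \right)}} = \frac{1}{-54} = - \frac{1}{54}$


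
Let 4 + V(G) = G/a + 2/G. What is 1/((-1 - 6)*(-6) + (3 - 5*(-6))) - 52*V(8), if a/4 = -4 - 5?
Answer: 46478/225 ≈ 206.57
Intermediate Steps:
a = -36 (a = 4*(-4 - 5) = 4*(-9) = -36)
V(G) = -4 + 2/G - G/36 (V(G) = -4 + (G/(-36) + 2/G) = -4 + (G*(-1/36) + 2/G) = -4 + (-G/36 + 2/G) = -4 + (2/G - G/36) = -4 + 2/G - G/36)
1/((-1 - 6)*(-6) + (3 - 5*(-6))) - 52*V(8) = 1/((-1 - 6)*(-6) + (3 - 5*(-6))) - 52*(-4 + 2/8 - 1/36*8) = 1/(-7*(-6) + (3 + 30)) - 52*(-4 + 2*(1/8) - 2/9) = 1/(42 + 33) - 52*(-4 + 1/4 - 2/9) = 1/75 - 52*(-143/36) = 1/75 + 1859/9 = 46478/225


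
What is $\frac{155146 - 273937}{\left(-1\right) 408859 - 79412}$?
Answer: $\frac{39597}{162757} \approx 0.24329$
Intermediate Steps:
$\frac{155146 - 273937}{\left(-1\right) 408859 - 79412} = - \frac{118791}{-408859 - 79412} = - \frac{118791}{-488271} = \left(-118791\right) \left(- \frac{1}{488271}\right) = \frac{39597}{162757}$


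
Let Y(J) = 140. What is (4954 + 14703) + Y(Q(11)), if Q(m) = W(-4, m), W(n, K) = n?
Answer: 19797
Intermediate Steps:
Q(m) = -4
(4954 + 14703) + Y(Q(11)) = (4954 + 14703) + 140 = 19657 + 140 = 19797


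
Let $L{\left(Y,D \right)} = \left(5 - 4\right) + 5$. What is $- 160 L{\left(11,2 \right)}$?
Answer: $-960$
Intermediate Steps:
$L{\left(Y,D \right)} = 6$ ($L{\left(Y,D \right)} = 1 + 5 = 6$)
$- 160 L{\left(11,2 \right)} = \left(-160\right) 6 = -960$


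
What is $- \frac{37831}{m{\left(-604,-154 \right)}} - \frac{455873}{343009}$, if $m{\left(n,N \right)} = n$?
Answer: $\frac{12701026187}{207177436} \approx 61.305$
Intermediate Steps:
$- \frac{37831}{m{\left(-604,-154 \right)}} - \frac{455873}{343009} = - \frac{37831}{-604} - \frac{455873}{343009} = \left(-37831\right) \left(- \frac{1}{604}\right) - \frac{455873}{343009} = \frac{37831}{604} - \frac{455873}{343009} = \frac{12701026187}{207177436}$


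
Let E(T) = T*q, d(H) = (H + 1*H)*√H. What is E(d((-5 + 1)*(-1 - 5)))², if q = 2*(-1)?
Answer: 221184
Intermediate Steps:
q = -2
d(H) = 2*H^(3/2) (d(H) = (H + H)*√H = (2*H)*√H = 2*H^(3/2))
E(T) = -2*T (E(T) = T*(-2) = -2*T)
E(d((-5 + 1)*(-1 - 5)))² = (-4*((-5 + 1)*(-1 - 5))^(3/2))² = (-4*(-4*(-6))^(3/2))² = (-4*24^(3/2))² = (-4*48*√6)² = (-192*√6)² = 221184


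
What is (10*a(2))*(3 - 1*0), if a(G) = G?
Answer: 60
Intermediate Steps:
(10*a(2))*(3 - 1*0) = (10*2)*(3 - 1*0) = 20*(3 + 0) = 20*3 = 60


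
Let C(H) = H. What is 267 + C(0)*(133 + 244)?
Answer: 267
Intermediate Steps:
267 + C(0)*(133 + 244) = 267 + 0*(133 + 244) = 267 + 0*377 = 267 + 0 = 267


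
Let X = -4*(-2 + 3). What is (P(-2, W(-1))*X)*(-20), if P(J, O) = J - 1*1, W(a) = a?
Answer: -240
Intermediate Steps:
X = -4 (X = -4*1 = -4)
P(J, O) = -1 + J (P(J, O) = J - 1 = -1 + J)
(P(-2, W(-1))*X)*(-20) = ((-1 - 2)*(-4))*(-20) = -3*(-4)*(-20) = 12*(-20) = -240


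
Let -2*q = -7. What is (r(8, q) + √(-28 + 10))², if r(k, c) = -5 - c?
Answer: 217/4 - 51*I*√2 ≈ 54.25 - 72.125*I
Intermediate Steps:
q = 7/2 (q = -½*(-7) = 7/2 ≈ 3.5000)
(r(8, q) + √(-28 + 10))² = ((-5 - 1*7/2) + √(-28 + 10))² = ((-5 - 7/2) + √(-18))² = (-17/2 + 3*I*√2)²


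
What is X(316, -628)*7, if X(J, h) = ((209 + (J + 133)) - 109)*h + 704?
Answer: -2408476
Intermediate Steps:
X(J, h) = 704 + h*(233 + J) (X(J, h) = ((209 + (133 + J)) - 109)*h + 704 = ((342 + J) - 109)*h + 704 = (233 + J)*h + 704 = h*(233 + J) + 704 = 704 + h*(233 + J))
X(316, -628)*7 = (704 + 233*(-628) + 316*(-628))*7 = (704 - 146324 - 198448)*7 = -344068*7 = -2408476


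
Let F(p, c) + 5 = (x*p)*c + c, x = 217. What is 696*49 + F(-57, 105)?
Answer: -1264541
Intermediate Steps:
F(p, c) = -5 + c + 217*c*p (F(p, c) = -5 + ((217*p)*c + c) = -5 + (217*c*p + c) = -5 + (c + 217*c*p) = -5 + c + 217*c*p)
696*49 + F(-57, 105) = 696*49 + (-5 + 105 + 217*105*(-57)) = 34104 + (-5 + 105 - 1298745) = 34104 - 1298645 = -1264541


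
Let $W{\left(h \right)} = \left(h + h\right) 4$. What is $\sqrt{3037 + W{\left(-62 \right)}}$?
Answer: $11 \sqrt{21} \approx 50.408$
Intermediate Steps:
$W{\left(h \right)} = 8 h$ ($W{\left(h \right)} = 2 h 4 = 8 h$)
$\sqrt{3037 + W{\left(-62 \right)}} = \sqrt{3037 + 8 \left(-62\right)} = \sqrt{3037 - 496} = \sqrt{2541} = 11 \sqrt{21}$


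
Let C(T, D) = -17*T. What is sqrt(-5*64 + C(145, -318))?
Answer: I*sqrt(2785) ≈ 52.773*I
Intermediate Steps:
sqrt(-5*64 + C(145, -318)) = sqrt(-5*64 - 17*145) = sqrt(-320 - 2465) = sqrt(-2785) = I*sqrt(2785)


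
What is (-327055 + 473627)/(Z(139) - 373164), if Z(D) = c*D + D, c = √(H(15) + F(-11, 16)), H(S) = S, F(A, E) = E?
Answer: -27337510150/69573525837 - 10186754*√31/69573525837 ≈ -0.39374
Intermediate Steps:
c = √31 (c = √(15 + 16) = √31 ≈ 5.5678)
Z(D) = D + D*√31 (Z(D) = √31*D + D = D*√31 + D = D + D*√31)
(-327055 + 473627)/(Z(139) - 373164) = (-327055 + 473627)/(139*(1 + √31) - 373164) = 146572/((139 + 139*√31) - 373164) = 146572/(-373025 + 139*√31)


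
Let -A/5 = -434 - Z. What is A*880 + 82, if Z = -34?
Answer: 1760082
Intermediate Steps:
A = 2000 (A = -5*(-434 - 1*(-34)) = -5*(-434 + 34) = -5*(-400) = 2000)
A*880 + 82 = 2000*880 + 82 = 1760000 + 82 = 1760082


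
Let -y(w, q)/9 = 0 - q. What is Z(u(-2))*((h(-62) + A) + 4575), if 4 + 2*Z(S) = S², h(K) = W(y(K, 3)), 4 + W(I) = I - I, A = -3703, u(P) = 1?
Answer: -1302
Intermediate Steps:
y(w, q) = 9*q (y(w, q) = -9*(0 - q) = -(-9)*q = 9*q)
W(I) = -4 (W(I) = -4 + (I - I) = -4 + 0 = -4)
h(K) = -4
Z(S) = -2 + S²/2
Z(u(-2))*((h(-62) + A) + 4575) = (-2 + (½)*1²)*((-4 - 3703) + 4575) = (-2 + (½)*1)*(-3707 + 4575) = (-2 + ½)*868 = -3/2*868 = -1302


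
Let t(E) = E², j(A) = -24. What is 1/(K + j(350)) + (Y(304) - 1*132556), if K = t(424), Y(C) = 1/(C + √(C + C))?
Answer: -3597908032885/27142552 - √38/22952 ≈ -1.3256e+5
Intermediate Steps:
Y(C) = 1/(C + √2*√C) (Y(C) = 1/(C + √(2*C)) = 1/(C + √2*√C))
K = 179776 (K = 424² = 179776)
1/(K + j(350)) + (Y(304) - 1*132556) = 1/(179776 - 24) + (1/(304 + √2*√304) - 1*132556) = 1/179752 + (1/(304 + √2*(4*√19)) - 132556) = 1/179752 + (1/(304 + 4*√38) - 132556) = 1/179752 + (-132556 + 1/(304 + 4*√38)) = -23827206111/179752 + 1/(304 + 4*√38)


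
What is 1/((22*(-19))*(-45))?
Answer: 1/18810 ≈ 5.3163e-5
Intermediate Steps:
1/((22*(-19))*(-45)) = 1/(-418*(-45)) = 1/18810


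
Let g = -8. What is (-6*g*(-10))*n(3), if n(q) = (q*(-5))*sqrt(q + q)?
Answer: 7200*sqrt(6) ≈ 17636.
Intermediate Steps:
n(q) = -5*sqrt(2)*q**(3/2) (n(q) = (-5*q)*sqrt(2*q) = (-5*q)*(sqrt(2)*sqrt(q)) = -5*sqrt(2)*q**(3/2))
(-6*g*(-10))*n(3) = (-6*(-8)*(-10))*(-5*sqrt(2)*3**(3/2)) = (48*(-10))*(-5*sqrt(2)*3*sqrt(3)) = -(-7200)*sqrt(6) = 7200*sqrt(6)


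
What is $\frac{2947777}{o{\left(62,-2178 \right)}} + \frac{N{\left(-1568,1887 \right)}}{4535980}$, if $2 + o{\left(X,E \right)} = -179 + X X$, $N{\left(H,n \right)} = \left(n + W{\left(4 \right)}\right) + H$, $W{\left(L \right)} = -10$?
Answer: $\frac{13371058648327}{16615294740} \approx 804.74$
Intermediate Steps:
$N{\left(H,n \right)} = -10 + H + n$ ($N{\left(H,n \right)} = \left(n - 10\right) + H = \left(-10 + n\right) + H = -10 + H + n$)
$o{\left(X,E \right)} = -181 + X^{2}$ ($o{\left(X,E \right)} = -2 + \left(-179 + X X\right) = -2 + \left(-179 + X^{2}\right) = -181 + X^{2}$)
$\frac{2947777}{o{\left(62,-2178 \right)}} + \frac{N{\left(-1568,1887 \right)}}{4535980} = \frac{2947777}{-181 + 62^{2}} + \frac{-10 - 1568 + 1887}{4535980} = \frac{2947777}{-181 + 3844} + 309 \cdot \frac{1}{4535980} = \frac{2947777}{3663} + \frac{309}{4535980} = \frac{13371058648327}{16615294740}$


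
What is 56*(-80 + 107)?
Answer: 1512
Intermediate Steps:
56*(-80 + 107) = 56*27 = 1512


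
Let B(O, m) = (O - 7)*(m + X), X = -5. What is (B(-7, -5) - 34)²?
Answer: 11236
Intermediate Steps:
B(O, m) = (-7 + O)*(-5 + m) (B(O, m) = (O - 7)*(m - 5) = (-7 + O)*(-5 + m))
(B(-7, -5) - 34)² = ((35 - 7*(-5) - 5*(-7) - 7*(-5)) - 34)² = ((35 + 35 + 35 + 35) - 34)² = (140 - 34)² = 106² = 11236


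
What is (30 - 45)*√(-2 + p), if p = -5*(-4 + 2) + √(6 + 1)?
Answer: -15*√(8 + √7) ≈ -48.942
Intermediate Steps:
p = 10 + √7 (p = -5*(-2) + √7 = 10 + √7 ≈ 12.646)
(30 - 45)*√(-2 + p) = (30 - 45)*√(-2 + (10 + √7)) = -15*√(8 + √7)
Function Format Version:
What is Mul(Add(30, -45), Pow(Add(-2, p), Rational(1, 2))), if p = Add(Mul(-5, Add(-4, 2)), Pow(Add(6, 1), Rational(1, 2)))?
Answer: Mul(-15, Pow(Add(8, Pow(7, Rational(1, 2))), Rational(1, 2))) ≈ -48.942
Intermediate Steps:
p = Add(10, Pow(7, Rational(1, 2))) (p = Add(Mul(-5, -2), Pow(7, Rational(1, 2))) = Add(10, Pow(7, Rational(1, 2))) ≈ 12.646)
Mul(Add(30, -45), Pow(Add(-2, p), Rational(1, 2))) = Mul(Add(30, -45), Pow(Add(-2, Add(10, Pow(7, Rational(1, 2)))), Rational(1, 2))) = Mul(-15, Pow(Add(8, Pow(7, Rational(1, 2))), Rational(1, 2)))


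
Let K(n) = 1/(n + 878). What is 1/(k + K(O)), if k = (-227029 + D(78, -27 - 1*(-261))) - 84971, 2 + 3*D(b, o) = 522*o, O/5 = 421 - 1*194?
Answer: -671/182032011 ≈ -3.6862e-6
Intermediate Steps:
O = 1135 (O = 5*(421 - 1*194) = 5*(421 - 194) = 5*227 = 1135)
D(b, o) = -⅔ + 174*o (D(b, o) = -⅔ + (522*o)/3 = -⅔ + 174*o)
k = -813854/3 (k = (-227029 + (-⅔ + 174*(-27 - 1*(-261)))) - 84971 = (-227029 + (-⅔ + 174*(-27 + 261))) - 84971 = (-227029 + (-⅔ + 174*234)) - 84971 = (-227029 + (-⅔ + 40716)) - 84971 = (-227029 + 122146/3) - 84971 = -558941/3 - 84971 = -813854/3 ≈ -2.7128e+5)
K(n) = 1/(878 + n)
1/(k + K(O)) = 1/(-813854/3 + 1/(878 + 1135)) = 1/(-813854/3 + 1/2013) = 1/(-182032011/671) = -671/182032011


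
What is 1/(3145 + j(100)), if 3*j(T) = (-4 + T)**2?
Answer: 1/6217 ≈ 0.00016085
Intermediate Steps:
j(T) = (-4 + T)**2/3
1/(3145 + j(100)) = 1/(3145 + (-4 + 100)**2/3) = 1/(3145 + (1/3)*96**2) = 1/(3145 + (1/3)*9216) = 1/(3145 + 3072) = 1/6217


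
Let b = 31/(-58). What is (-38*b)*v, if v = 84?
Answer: 49476/29 ≈ 1706.1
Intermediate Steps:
b = -31/58 (b = 31*(-1/58) = -31/58 ≈ -0.53448)
(-38*b)*v = -38*(-31/58)*84 = (589/29)*84 = 49476/29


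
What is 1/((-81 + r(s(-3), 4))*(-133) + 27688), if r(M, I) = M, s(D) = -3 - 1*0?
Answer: 1/38860 ≈ 2.5733e-5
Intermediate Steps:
s(D) = -3 (s(D) = -3 + 0 = -3)
1/((-81 + r(s(-3), 4))*(-133) + 27688) = 1/((-81 - 3)*(-133) + 27688) = 1/(-84*(-133) + 27688) = 1/(11172 + 27688) = 1/38860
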